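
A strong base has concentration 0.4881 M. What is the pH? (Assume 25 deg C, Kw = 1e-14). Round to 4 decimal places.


A strong base dissociates completely, so [OH-] equals the given concentration.
pOH = -log10([OH-]) = -log10(0.4881) = 0.311491
pH = 14 - pOH = 14 - 0.311491
pH = 13.688509, rounded to 4 dp:

13.6885


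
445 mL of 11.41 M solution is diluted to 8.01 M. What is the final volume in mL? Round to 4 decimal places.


Dilution: M1*V1 = M2*V2, solve for V2.
V2 = M1*V1 / M2
V2 = 11.41 * 445 / 8.01
V2 = 5077.45 / 8.01
V2 = 633.88888889 mL, rounded to 4 dp:

633.8889 mL


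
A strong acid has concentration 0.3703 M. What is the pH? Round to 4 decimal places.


A strong acid dissociates completely, so [H+] equals the given concentration.
pH = -log10([H+]) = -log10(0.3703)
pH = 0.43144629, rounded to 4 dp:

0.4314


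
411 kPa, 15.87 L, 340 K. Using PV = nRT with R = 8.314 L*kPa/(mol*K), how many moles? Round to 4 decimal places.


PV = nRT, solve for n = PV / (RT).
PV = 411 * 15.87 = 6522.57
RT = 8.314 * 340 = 2826.76
n = 6522.57 / 2826.76
n = 2.30743678 mol, rounded to 4 dp:

2.3074 mol


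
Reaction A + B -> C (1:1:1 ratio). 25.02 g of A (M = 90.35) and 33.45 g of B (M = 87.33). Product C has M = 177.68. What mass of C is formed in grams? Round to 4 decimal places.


Find moles of each reactant; the smaller value is the limiting reagent in a 1:1:1 reaction, so moles_C equals moles of the limiter.
n_A = mass_A / M_A = 25.02 / 90.35 = 0.276923 mol
n_B = mass_B / M_B = 33.45 / 87.33 = 0.38303 mol
Limiting reagent: A (smaller), n_limiting = 0.276923 mol
mass_C = n_limiting * M_C = 0.276923 * 177.68
mass_C = 49.20367864 g, rounded to 4 dp:

49.2037 g


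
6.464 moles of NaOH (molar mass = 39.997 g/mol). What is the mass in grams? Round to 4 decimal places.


mass = n * M
mass = 6.464 * 39.997
mass = 258.540608 g, rounded to 4 dp:

258.5406 g


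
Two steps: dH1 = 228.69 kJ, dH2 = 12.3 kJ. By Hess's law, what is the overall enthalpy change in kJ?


Hess's law: enthalpy is a state function, so add the step enthalpies.
dH_total = dH1 + dH2 = 228.69 + (12.3)
dH_total = 240.99 kJ:

240.99 kJ


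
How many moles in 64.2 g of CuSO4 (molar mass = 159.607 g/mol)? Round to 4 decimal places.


n = mass / M
n = 64.2 / 159.607
n = 0.402238 mol, rounded to 4 dp:

0.4022 mol


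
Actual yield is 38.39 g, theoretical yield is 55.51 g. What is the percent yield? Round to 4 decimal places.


% yield = 100 * actual / theoretical
% yield = 100 * 38.39 / 55.51
% yield = 69.15871014 %, rounded to 4 dp:

69.1587 %


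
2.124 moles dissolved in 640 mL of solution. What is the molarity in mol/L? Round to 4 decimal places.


Convert volume to liters: V_L = V_mL / 1000.
V_L = 640 / 1000 = 0.64 L
M = n / V_L = 2.124 / 0.64
M = 3.31875 mol/L, rounded to 4 dp:

3.3188 mol/L


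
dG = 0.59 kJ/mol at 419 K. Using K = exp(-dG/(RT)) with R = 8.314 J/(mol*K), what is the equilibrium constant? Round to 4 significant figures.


dG is in kJ/mol; multiply by 1000 to match R in J/(mol*K).
RT = 8.314 * 419 = 3483.566 J/mol
exponent = -dG*1000 / (RT) = -(0.59*1000) / 3483.566 = -0.16936668
K = exp(-0.16936668)
K = 0.8441993, rounded to 4 significant figures:

0.8442


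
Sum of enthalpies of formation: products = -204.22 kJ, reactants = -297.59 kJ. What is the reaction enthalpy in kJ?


dH_rxn = sum(dH_f products) - sum(dH_f reactants)
dH_rxn = -204.22 - (-297.59)
dH_rxn = 93.37 kJ:

93.37 kJ


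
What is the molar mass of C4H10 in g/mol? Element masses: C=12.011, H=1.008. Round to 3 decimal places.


M = sum(count * atomic_mass) over atoms.
M = 4*12.011 + 10*1.008
M = 48.044 + 10.08
M = 58.124 g/mol, rounded to 3 dp:

58.124 g/mol


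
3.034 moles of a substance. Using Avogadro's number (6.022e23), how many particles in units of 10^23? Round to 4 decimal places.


N = n * NA, then divide by 1e23 for the requested units.
N / 1e23 = n * 6.022
N / 1e23 = 3.034 * 6.022
N / 1e23 = 18.270748, rounded to 4 dp:

18.2707


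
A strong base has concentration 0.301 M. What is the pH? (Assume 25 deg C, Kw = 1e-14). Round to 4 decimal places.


A strong base dissociates completely, so [OH-] equals the given concentration.
pOH = -log10([OH-]) = -log10(0.301) = 0.521434
pH = 14 - pOH = 14 - 0.521434
pH = 13.478566, rounded to 4 dp:

13.4786


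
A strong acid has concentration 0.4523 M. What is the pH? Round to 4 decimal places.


A strong acid dissociates completely, so [H+] equals the given concentration.
pH = -log10([H+]) = -log10(0.4523)
pH = 0.34457341, rounded to 4 dp:

0.3446


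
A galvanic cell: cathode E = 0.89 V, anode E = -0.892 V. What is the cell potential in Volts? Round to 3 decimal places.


Standard cell potential: E_cell = E_cathode - E_anode.
E_cell = 0.89 - (-0.892)
E_cell = 1.782 V, rounded to 3 dp:

1.782 V


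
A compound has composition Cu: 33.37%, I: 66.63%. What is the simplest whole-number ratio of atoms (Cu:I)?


Assume 100 g of compound, divide each mass% by atomic mass to get moles, then normalize by the smallest to get a raw atom ratio.
Moles per 100 g: Cu: 33.37/63.546 = 0.5251, I: 66.63/126.904 = 0.525
Raw ratio (divide by min = 0.525): Cu: 1.0, I: 1.0
Multiply by 1 to clear fractions: Cu: 1.0 ~= 1, I: 1.0 ~= 1
Reduce by GCD to get the simplest whole-number ratio:

1:1


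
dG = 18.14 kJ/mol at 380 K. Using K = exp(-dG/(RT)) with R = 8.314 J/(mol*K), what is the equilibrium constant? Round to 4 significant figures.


dG is in kJ/mol; multiply by 1000 to match R in J/(mol*K).
RT = 8.314 * 380 = 3159.32 J/mol
exponent = -dG*1000 / (RT) = -(18.14*1000) / 3159.32 = -5.74174189
K = exp(-5.74174189)
K = 0.0032091734, rounded to 4 significant figures:

0.003209


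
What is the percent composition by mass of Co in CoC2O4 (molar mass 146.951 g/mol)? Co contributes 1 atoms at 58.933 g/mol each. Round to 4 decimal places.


pct = 100 * (n_elem * M_elem) / M_total
mass_contribution = 1 * 58.933 = 58.933 g/mol
pct = 100 * 58.933 / 146.951
pct = 40.10384414 %, rounded to 4 dp:

40.1038 %


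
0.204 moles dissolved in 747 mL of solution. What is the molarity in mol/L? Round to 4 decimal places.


Convert volume to liters: V_L = V_mL / 1000.
V_L = 747 / 1000 = 0.747 L
M = n / V_L = 0.204 / 0.747
M = 0.27309237 mol/L, rounded to 4 dp:

0.2731 mol/L


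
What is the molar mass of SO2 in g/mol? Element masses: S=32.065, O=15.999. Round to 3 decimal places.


M = sum(count * atomic_mass) over atoms.
M = 1*32.065 + 2*15.999
M = 32.065 + 31.998
M = 64.063 g/mol, rounded to 3 dp:

64.063 g/mol


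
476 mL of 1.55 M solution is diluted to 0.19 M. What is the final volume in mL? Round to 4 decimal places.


Dilution: M1*V1 = M2*V2, solve for V2.
V2 = M1*V1 / M2
V2 = 1.55 * 476 / 0.19
V2 = 737.8 / 0.19
V2 = 3883.15789474 mL, rounded to 4 dp:

3883.1579 mL


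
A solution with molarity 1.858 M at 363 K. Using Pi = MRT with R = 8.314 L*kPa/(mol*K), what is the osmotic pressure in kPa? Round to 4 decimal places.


Osmotic pressure (van't Hoff): Pi = M*R*T.
RT = 8.314 * 363 = 3017.982
Pi = 1.858 * 3017.982
Pi = 5607.410556 kPa, rounded to 4 dp:

5607.4106 kPa


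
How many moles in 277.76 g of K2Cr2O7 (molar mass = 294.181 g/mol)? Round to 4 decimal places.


n = mass / M
n = 277.76 / 294.181
n = 0.94418062 mol, rounded to 4 dp:

0.9442 mol


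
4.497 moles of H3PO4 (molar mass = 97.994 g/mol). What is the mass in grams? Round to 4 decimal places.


mass = n * M
mass = 4.497 * 97.994
mass = 440.679018 g, rounded to 4 dp:

440.6790 g


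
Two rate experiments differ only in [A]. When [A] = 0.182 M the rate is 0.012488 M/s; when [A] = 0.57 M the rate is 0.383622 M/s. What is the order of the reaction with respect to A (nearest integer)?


Rate is proportional to [A]^n, so rate2/rate1 = ([A]2/[A]1)^n. Take logs to solve for n.
rate2/rate1 = 0.383622 / 0.012488 = 30.7193
[A]2/[A]1 = 0.57 / 0.182 = 3.1319
n = ln(30.7193) / ln(3.1319) = 3.0
Nearest integer order:

3


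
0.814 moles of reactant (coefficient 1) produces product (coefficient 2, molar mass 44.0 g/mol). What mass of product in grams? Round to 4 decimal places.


Use the coefficient ratio to convert reactant moles to product moles, then multiply by the product's molar mass.
moles_P = moles_R * (coeff_P / coeff_R) = 0.814 * (2/1) = 1.628
mass_P = moles_P * M_P = 1.628 * 44.0
mass_P = 71.632 g, rounded to 4 dp:

71.6320 g


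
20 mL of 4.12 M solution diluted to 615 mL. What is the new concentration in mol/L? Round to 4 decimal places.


Dilution: M1*V1 = M2*V2, solve for M2.
M2 = M1*V1 / V2
M2 = 4.12 * 20 / 615
M2 = 82.4 / 615
M2 = 0.13398374 mol/L, rounded to 4 dp:

0.1340 mol/L


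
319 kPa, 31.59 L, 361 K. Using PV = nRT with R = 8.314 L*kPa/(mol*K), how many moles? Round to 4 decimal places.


PV = nRT, solve for n = PV / (RT).
PV = 319 * 31.59 = 10077.21
RT = 8.314 * 361 = 3001.354
n = 10077.21 / 3001.354
n = 3.35755462 mol, rounded to 4 dp:

3.3576 mol


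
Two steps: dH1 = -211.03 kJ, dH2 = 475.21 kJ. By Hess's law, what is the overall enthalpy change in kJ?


Hess's law: enthalpy is a state function, so add the step enthalpies.
dH_total = dH1 + dH2 = -211.03 + (475.21)
dH_total = 264.18 kJ:

264.18 kJ


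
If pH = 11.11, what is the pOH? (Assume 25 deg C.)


At 25 deg C, pH + pOH = 14.
pOH = 14 - pH = 14 - 11.11
pOH = 2.89:

2.89


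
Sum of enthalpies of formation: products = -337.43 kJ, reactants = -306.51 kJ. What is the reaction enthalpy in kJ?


dH_rxn = sum(dH_f products) - sum(dH_f reactants)
dH_rxn = -337.43 - (-306.51)
dH_rxn = -30.92 kJ:

-30.92 kJ


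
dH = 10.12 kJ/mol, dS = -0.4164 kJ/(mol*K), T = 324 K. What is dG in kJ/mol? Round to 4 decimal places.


Gibbs: dG = dH - T*dS (consistent units, dS already in kJ/(mol*K)).
T*dS = 324 * -0.4164 = -134.9136
dG = 10.12 - (-134.9136)
dG = 145.0336 kJ/mol, rounded to 4 dp:

145.0336 kJ/mol


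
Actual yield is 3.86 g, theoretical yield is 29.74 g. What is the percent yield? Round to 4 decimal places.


% yield = 100 * actual / theoretical
% yield = 100 * 3.86 / 29.74
% yield = 12.97915266 %, rounded to 4 dp:

12.9792 %


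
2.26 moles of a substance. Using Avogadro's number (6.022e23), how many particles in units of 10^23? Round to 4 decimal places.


N = n * NA, then divide by 1e23 for the requested units.
N / 1e23 = n * 6.022
N / 1e23 = 2.26 * 6.022
N / 1e23 = 13.60972, rounded to 4 dp:

13.6097


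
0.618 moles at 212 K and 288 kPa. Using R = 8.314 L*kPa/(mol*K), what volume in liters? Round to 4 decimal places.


PV = nRT, solve for V = nRT / P.
nRT = 0.618 * 8.314 * 212 = 1089.267
V = 1089.267 / 288
V = 3.78217708 L, rounded to 4 dp:

3.7822 L


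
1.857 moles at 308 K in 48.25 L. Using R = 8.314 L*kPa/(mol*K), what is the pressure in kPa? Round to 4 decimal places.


PV = nRT, solve for P = nRT / V.
nRT = 1.857 * 8.314 * 308 = 4755.2422
P = 4755.2422 / 48.25
P = 98.55424249 kPa, rounded to 4 dp:

98.5542 kPa


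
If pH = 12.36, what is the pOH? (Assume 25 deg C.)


At 25 deg C, pH + pOH = 14.
pOH = 14 - pH = 14 - 12.36
pOH = 1.64:

1.64


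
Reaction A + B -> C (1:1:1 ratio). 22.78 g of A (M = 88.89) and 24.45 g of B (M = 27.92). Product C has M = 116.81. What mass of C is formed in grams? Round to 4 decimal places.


Find moles of each reactant; the smaller value is the limiting reagent in a 1:1:1 reaction, so moles_C equals moles of the limiter.
n_A = mass_A / M_A = 22.78 / 88.89 = 0.256272 mol
n_B = mass_B / M_B = 24.45 / 27.92 = 0.875716 mol
Limiting reagent: A (smaller), n_limiting = 0.256272 mol
mass_C = n_limiting * M_C = 0.256272 * 116.81
mass_C = 29.93513232 g, rounded to 4 dp:

29.9351 g


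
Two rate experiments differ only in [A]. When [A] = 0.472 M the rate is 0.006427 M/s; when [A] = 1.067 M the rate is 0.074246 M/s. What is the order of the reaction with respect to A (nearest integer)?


Rate is proportional to [A]^n, so rate2/rate1 = ([A]2/[A]1)^n. Take logs to solve for n.
rate2/rate1 = 0.074246 / 0.006427 = 11.5522
[A]2/[A]1 = 1.067 / 0.472 = 2.2606
n = ln(11.5522) / ln(2.2606) = 3.0
Nearest integer order:

3


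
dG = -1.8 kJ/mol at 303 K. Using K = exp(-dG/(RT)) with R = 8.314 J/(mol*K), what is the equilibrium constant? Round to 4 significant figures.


dG is in kJ/mol; multiply by 1000 to match R in J/(mol*K).
RT = 8.314 * 303 = 2519.142 J/mol
exponent = -dG*1000 / (RT) = -(-1.8*1000) / 2519.142 = 0.71452899
K = exp(0.71452899)
K = 2.0432241, rounded to 4 significant figures:

2.043


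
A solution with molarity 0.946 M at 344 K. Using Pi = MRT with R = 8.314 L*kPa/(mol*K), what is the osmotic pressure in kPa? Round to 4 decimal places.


Osmotic pressure (van't Hoff): Pi = M*R*T.
RT = 8.314 * 344 = 2860.016
Pi = 0.946 * 2860.016
Pi = 2705.575136 kPa, rounded to 4 dp:

2705.5751 kPa


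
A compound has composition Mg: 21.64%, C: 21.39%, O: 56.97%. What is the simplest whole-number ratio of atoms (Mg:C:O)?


Assume 100 g of compound, divide each mass% by atomic mass to get moles, then normalize by the smallest to get a raw atom ratio.
Moles per 100 g: Mg: 21.64/24.305 = 0.8904, C: 21.39/12.011 = 1.7809, O: 56.97/15.999 = 3.5608
Raw ratio (divide by min = 0.8904): Mg: 1.0, C: 2.0, O: 3.999
Multiply by 1 to clear fractions: Mg: 1.0 ~= 1, C: 2.0 ~= 2, O: 3.999 ~= 4
Reduce by GCD to get the simplest whole-number ratio:

1:2:4


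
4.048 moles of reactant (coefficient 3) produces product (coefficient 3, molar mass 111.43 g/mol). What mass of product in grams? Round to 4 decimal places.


Use the coefficient ratio to convert reactant moles to product moles, then multiply by the product's molar mass.
moles_P = moles_R * (coeff_P / coeff_R) = 4.048 * (3/3) = 4.048
mass_P = moles_P * M_P = 4.048 * 111.43
mass_P = 451.06864 g, rounded to 4 dp:

451.0686 g


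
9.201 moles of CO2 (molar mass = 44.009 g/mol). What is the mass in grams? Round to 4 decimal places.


mass = n * M
mass = 9.201 * 44.009
mass = 404.926809 g, rounded to 4 dp:

404.9268 g


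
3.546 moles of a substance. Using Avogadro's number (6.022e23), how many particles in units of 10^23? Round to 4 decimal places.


N = n * NA, then divide by 1e23 for the requested units.
N / 1e23 = n * 6.022
N / 1e23 = 3.546 * 6.022
N / 1e23 = 21.354012, rounded to 4 dp:

21.3540


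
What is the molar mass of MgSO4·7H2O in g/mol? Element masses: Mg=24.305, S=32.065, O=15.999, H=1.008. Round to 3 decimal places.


M = sum(count * atomic_mass) over atoms.
M = 1*24.305 + 1*32.065 + 11*15.999 + 14*1.008
M = 24.305 + 32.065 + 175.989 + 14.112
M = 246.471 g/mol, rounded to 3 dp:

246.471 g/mol


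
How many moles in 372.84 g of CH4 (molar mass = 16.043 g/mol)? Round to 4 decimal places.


n = mass / M
n = 372.84 / 16.043
n = 23.24004239 mol, rounded to 4 dp:

23.2400 mol


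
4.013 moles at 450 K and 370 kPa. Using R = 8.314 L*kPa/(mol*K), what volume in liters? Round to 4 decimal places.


PV = nRT, solve for V = nRT / P.
nRT = 4.013 * 8.314 * 450 = 15013.8369
V = 15013.8369 / 370
V = 40.57793757 L, rounded to 4 dp:

40.5779 L


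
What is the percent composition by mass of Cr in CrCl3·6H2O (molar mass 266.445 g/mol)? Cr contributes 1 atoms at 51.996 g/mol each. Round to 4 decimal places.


pct = 100 * (n_elem * M_elem) / M_total
mass_contribution = 1 * 51.996 = 51.996 g/mol
pct = 100 * 51.996 / 266.445
pct = 19.51472161 %, rounded to 4 dp:

19.5147 %


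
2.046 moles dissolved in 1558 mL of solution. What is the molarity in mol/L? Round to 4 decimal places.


Convert volume to liters: V_L = V_mL / 1000.
V_L = 1558 / 1000 = 1.558 L
M = n / V_L = 2.046 / 1.558
M = 1.31322208 mol/L, rounded to 4 dp:

1.3132 mol/L


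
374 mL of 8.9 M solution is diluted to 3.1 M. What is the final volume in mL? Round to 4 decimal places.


Dilution: M1*V1 = M2*V2, solve for V2.
V2 = M1*V1 / M2
V2 = 8.9 * 374 / 3.1
V2 = 3328.6 / 3.1
V2 = 1073.74193548 mL, rounded to 4 dp:

1073.7419 mL


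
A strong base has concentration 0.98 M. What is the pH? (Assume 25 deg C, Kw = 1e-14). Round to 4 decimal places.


A strong base dissociates completely, so [OH-] equals the given concentration.
pOH = -log10([OH-]) = -log10(0.98) = 0.008774
pH = 14 - pOH = 14 - 0.008774
pH = 13.991226, rounded to 4 dp:

13.9912


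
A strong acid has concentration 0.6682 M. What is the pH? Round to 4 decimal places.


A strong acid dissociates completely, so [H+] equals the given concentration.
pH = -log10([H+]) = -log10(0.6682)
pH = 0.17509353, rounded to 4 dp:

0.1751


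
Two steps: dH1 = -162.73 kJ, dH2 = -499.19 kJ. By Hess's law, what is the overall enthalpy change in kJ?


Hess's law: enthalpy is a state function, so add the step enthalpies.
dH_total = dH1 + dH2 = -162.73 + (-499.19)
dH_total = -661.92 kJ:

-661.92 kJ


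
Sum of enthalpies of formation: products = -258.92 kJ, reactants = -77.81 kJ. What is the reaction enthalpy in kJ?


dH_rxn = sum(dH_f products) - sum(dH_f reactants)
dH_rxn = -258.92 - (-77.81)
dH_rxn = -181.11 kJ:

-181.11 kJ


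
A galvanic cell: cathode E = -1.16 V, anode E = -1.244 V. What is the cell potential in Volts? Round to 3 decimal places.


Standard cell potential: E_cell = E_cathode - E_anode.
E_cell = -1.16 - (-1.244)
E_cell = 0.084 V, rounded to 3 dp:

0.084 V


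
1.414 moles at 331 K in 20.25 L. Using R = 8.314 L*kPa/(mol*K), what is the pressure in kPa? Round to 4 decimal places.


PV = nRT, solve for P = nRT / V.
nRT = 1.414 * 8.314 * 331 = 3891.2347
P = 3891.2347 / 20.25
P = 192.15973827 kPa, rounded to 4 dp:

192.1597 kPa


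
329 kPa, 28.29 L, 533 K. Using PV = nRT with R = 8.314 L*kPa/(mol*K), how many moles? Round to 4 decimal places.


PV = nRT, solve for n = PV / (RT).
PV = 329 * 28.29 = 9307.41
RT = 8.314 * 533 = 4431.362
n = 9307.41 / 4431.362
n = 2.10034973 mol, rounded to 4 dp:

2.1003 mol


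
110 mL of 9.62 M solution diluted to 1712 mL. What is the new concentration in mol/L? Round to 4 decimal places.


Dilution: M1*V1 = M2*V2, solve for M2.
M2 = M1*V1 / V2
M2 = 9.62 * 110 / 1712
M2 = 1058.2 / 1712
M2 = 0.61810748 mol/L, rounded to 4 dp:

0.6181 mol/L


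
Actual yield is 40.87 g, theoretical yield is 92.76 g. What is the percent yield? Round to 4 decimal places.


% yield = 100 * actual / theoretical
% yield = 100 * 40.87 / 92.76
% yield = 44.05993963 %, rounded to 4 dp:

44.0599 %


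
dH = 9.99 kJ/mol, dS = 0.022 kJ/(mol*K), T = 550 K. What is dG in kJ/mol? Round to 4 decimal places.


Gibbs: dG = dH - T*dS (consistent units, dS already in kJ/(mol*K)).
T*dS = 550 * 0.022 = 12.1
dG = 9.99 - (12.1)
dG = -2.11 kJ/mol, rounded to 4 dp:

-2.1100 kJ/mol


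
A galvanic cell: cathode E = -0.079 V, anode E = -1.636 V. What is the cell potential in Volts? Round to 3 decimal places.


Standard cell potential: E_cell = E_cathode - E_anode.
E_cell = -0.079 - (-1.636)
E_cell = 1.557 V, rounded to 3 dp:

1.557 V


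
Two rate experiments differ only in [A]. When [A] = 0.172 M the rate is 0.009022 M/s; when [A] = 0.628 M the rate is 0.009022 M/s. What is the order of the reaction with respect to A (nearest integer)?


Rate is proportional to [A]^n, so rate2/rate1 = ([A]2/[A]1)^n. Take logs to solve for n.
rate2/rate1 = 0.009022 / 0.009022 = 1.0
[A]2/[A]1 = 0.628 / 0.172 = 3.6512
n = ln(1.0) / ln(3.6512) = 0.0
Nearest integer order:

0


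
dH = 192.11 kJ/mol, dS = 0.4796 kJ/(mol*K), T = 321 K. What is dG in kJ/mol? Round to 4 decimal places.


Gibbs: dG = dH - T*dS (consistent units, dS already in kJ/(mol*K)).
T*dS = 321 * 0.4796 = 153.9516
dG = 192.11 - (153.9516)
dG = 38.1584 kJ/mol, rounded to 4 dp:

38.1584 kJ/mol


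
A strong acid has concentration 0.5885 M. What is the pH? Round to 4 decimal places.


A strong acid dissociates completely, so [H+] equals the given concentration.
pH = -log10([H+]) = -log10(0.5885)
pH = 0.23025353, rounded to 4 dp:

0.2303


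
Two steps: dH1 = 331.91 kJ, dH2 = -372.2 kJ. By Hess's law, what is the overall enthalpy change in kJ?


Hess's law: enthalpy is a state function, so add the step enthalpies.
dH_total = dH1 + dH2 = 331.91 + (-372.2)
dH_total = -40.29 kJ:

-40.29 kJ


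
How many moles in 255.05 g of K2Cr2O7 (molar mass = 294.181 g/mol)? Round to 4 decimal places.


n = mass / M
n = 255.05 / 294.181
n = 0.86698325 mol, rounded to 4 dp:

0.8670 mol


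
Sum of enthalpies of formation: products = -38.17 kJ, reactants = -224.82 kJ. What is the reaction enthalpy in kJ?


dH_rxn = sum(dH_f products) - sum(dH_f reactants)
dH_rxn = -38.17 - (-224.82)
dH_rxn = 186.65 kJ:

186.65 kJ


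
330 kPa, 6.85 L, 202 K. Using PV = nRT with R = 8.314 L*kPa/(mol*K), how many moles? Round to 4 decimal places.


PV = nRT, solve for n = PV / (RT).
PV = 330 * 6.85 = 2260.5
RT = 8.314 * 202 = 1679.428
n = 2260.5 / 1679.428
n = 1.34599399 mol, rounded to 4 dp:

1.3460 mol


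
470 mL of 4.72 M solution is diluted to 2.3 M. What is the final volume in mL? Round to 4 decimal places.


Dilution: M1*V1 = M2*V2, solve for V2.
V2 = M1*V1 / M2
V2 = 4.72 * 470 / 2.3
V2 = 2218.4 / 2.3
V2 = 964.52173913 mL, rounded to 4 dp:

964.5217 mL


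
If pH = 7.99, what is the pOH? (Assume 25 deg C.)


At 25 deg C, pH + pOH = 14.
pOH = 14 - pH = 14 - 7.99
pOH = 6.01:

6.01


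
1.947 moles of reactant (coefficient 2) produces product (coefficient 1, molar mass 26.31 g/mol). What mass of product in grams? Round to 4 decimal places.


Use the coefficient ratio to convert reactant moles to product moles, then multiply by the product's molar mass.
moles_P = moles_R * (coeff_P / coeff_R) = 1.947 * (1/2) = 0.9735
mass_P = moles_P * M_P = 0.9735 * 26.31
mass_P = 25.612785 g, rounded to 4 dp:

25.6128 g


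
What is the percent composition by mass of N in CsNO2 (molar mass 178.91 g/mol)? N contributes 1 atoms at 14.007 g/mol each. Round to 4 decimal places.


pct = 100 * (n_elem * M_elem) / M_total
mass_contribution = 1 * 14.007 = 14.007 g/mol
pct = 100 * 14.007 / 178.91
pct = 7.82907607 %, rounded to 4 dp:

7.8291 %


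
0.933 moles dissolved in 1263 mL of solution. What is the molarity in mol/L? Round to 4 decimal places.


Convert volume to liters: V_L = V_mL / 1000.
V_L = 1263 / 1000 = 1.263 L
M = n / V_L = 0.933 / 1.263
M = 0.73871734 mol/L, rounded to 4 dp:

0.7387 mol/L


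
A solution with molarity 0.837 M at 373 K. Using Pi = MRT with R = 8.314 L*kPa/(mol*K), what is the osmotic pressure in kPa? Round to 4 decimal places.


Osmotic pressure (van't Hoff): Pi = M*R*T.
RT = 8.314 * 373 = 3101.122
Pi = 0.837 * 3101.122
Pi = 2595.639114 kPa, rounded to 4 dp:

2595.6391 kPa


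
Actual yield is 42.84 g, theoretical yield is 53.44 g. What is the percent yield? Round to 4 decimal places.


% yield = 100 * actual / theoretical
% yield = 100 * 42.84 / 53.44
% yield = 80.16467066 %, rounded to 4 dp:

80.1647 %


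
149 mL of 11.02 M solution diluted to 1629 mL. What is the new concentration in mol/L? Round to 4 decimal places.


Dilution: M1*V1 = M2*V2, solve for M2.
M2 = M1*V1 / V2
M2 = 11.02 * 149 / 1629
M2 = 1641.98 / 1629
M2 = 1.00796808 mol/L, rounded to 4 dp:

1.0080 mol/L


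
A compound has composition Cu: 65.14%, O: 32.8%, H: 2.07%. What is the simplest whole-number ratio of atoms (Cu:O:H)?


Assume 100 g of compound, divide each mass% by atomic mass to get moles, then normalize by the smallest to get a raw atom ratio.
Moles per 100 g: Cu: 65.14/63.546 = 1.0251, O: 32.8/15.999 = 2.0501, H: 2.07/1.008 = 2.0536
Raw ratio (divide by min = 1.0251): Cu: 1.0, O: 2.0, H: 2.003
Multiply by 1 to clear fractions: Cu: 1.0 ~= 1, O: 2.0 ~= 2, H: 2.003 ~= 2
Reduce by GCD to get the simplest whole-number ratio:

1:2:2


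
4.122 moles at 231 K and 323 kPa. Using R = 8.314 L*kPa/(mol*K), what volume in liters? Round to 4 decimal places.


PV = nRT, solve for V = nRT / P.
nRT = 4.122 * 8.314 * 231 = 7916.4411
V = 7916.4411 / 323
V = 24.50910557 L, rounded to 4 dp:

24.5091 L


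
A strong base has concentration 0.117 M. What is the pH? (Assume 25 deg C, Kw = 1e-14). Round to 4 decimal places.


A strong base dissociates completely, so [OH-] equals the given concentration.
pOH = -log10([OH-]) = -log10(0.117) = 0.931814
pH = 14 - pOH = 14 - 0.931814
pH = 13.068186, rounded to 4 dp:

13.0682


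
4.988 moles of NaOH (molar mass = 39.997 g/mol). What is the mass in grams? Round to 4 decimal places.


mass = n * M
mass = 4.988 * 39.997
mass = 199.505036 g, rounded to 4 dp:

199.5050 g


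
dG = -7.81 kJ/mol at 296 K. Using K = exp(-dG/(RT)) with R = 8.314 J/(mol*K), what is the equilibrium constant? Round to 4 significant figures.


dG is in kJ/mol; multiply by 1000 to match R in J/(mol*K).
RT = 8.314 * 296 = 2460.944 J/mol
exponent = -dG*1000 / (RT) = -(-7.81*1000) / 2460.944 = 3.17357892
K = exp(3.17357892)
K = 23.892842, rounded to 4 significant figures:

23.89


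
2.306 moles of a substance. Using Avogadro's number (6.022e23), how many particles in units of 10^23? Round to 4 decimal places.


N = n * NA, then divide by 1e23 for the requested units.
N / 1e23 = n * 6.022
N / 1e23 = 2.306 * 6.022
N / 1e23 = 13.886732, rounded to 4 dp:

13.8867


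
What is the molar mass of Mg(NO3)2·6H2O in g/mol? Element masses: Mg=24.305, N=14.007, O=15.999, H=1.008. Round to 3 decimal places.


M = sum(count * atomic_mass) over atoms.
M = 1*24.305 + 2*14.007 + 12*15.999 + 12*1.008
M = 24.305 + 28.014 + 191.988 + 12.096
M = 256.403 g/mol, rounded to 3 dp:

256.403 g/mol


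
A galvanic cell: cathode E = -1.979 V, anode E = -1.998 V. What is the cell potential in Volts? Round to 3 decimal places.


Standard cell potential: E_cell = E_cathode - E_anode.
E_cell = -1.979 - (-1.998)
E_cell = 0.019 V, rounded to 3 dp:

0.019 V


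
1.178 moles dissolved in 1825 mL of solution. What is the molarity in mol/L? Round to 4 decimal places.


Convert volume to liters: V_L = V_mL / 1000.
V_L = 1825 / 1000 = 1.825 L
M = n / V_L = 1.178 / 1.825
M = 0.64547945 mol/L, rounded to 4 dp:

0.6455 mol/L


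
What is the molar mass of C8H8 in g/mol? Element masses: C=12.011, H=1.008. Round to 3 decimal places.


M = sum(count * atomic_mass) over atoms.
M = 8*12.011 + 8*1.008
M = 96.088 + 8.064
M = 104.152 g/mol, rounded to 3 dp:

104.152 g/mol


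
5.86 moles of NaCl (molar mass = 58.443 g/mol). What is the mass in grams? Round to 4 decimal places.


mass = n * M
mass = 5.86 * 58.443
mass = 342.47598 g, rounded to 4 dp:

342.4760 g


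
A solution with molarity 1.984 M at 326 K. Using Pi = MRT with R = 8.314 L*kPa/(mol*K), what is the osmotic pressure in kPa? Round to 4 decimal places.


Osmotic pressure (van't Hoff): Pi = M*R*T.
RT = 8.314 * 326 = 2710.364
Pi = 1.984 * 2710.364
Pi = 5377.362176 kPa, rounded to 4 dp:

5377.3622 kPa


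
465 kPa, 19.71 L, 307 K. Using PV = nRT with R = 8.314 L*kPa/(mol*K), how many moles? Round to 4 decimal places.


PV = nRT, solve for n = PV / (RT).
PV = 465 * 19.71 = 9165.15
RT = 8.314 * 307 = 2552.398
n = 9165.15 / 2552.398
n = 3.59079971 mol, rounded to 4 dp:

3.5908 mol


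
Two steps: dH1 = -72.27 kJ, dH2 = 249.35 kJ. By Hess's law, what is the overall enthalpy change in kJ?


Hess's law: enthalpy is a state function, so add the step enthalpies.
dH_total = dH1 + dH2 = -72.27 + (249.35)
dH_total = 177.08 kJ:

177.08 kJ


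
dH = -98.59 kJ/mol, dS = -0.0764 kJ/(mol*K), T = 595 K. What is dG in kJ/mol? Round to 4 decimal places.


Gibbs: dG = dH - T*dS (consistent units, dS already in kJ/(mol*K)).
T*dS = 595 * -0.0764 = -45.458
dG = -98.59 - (-45.458)
dG = -53.132 kJ/mol, rounded to 4 dp:

-53.1320 kJ/mol


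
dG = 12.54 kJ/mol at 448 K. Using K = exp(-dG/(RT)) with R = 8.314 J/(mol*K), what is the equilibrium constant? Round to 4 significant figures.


dG is in kJ/mol; multiply by 1000 to match R in J/(mol*K).
RT = 8.314 * 448 = 3724.672 J/mol
exponent = -dG*1000 / (RT) = -(12.54*1000) / 3724.672 = -3.36673941
K = exp(-3.36673941)
K = 0.034501951, rounded to 4 significant figures:

0.03450


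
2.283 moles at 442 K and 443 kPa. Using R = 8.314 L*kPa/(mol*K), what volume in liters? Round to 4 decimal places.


PV = nRT, solve for V = nRT / P.
nRT = 2.283 * 8.314 * 442 = 8389.541
V = 8389.541 / 443
V = 18.9380158 L, rounded to 4 dp:

18.9380 L


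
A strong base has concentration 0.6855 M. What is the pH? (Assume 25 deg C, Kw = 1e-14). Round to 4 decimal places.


A strong base dissociates completely, so [OH-] equals the given concentration.
pOH = -log10([OH-]) = -log10(0.6855) = 0.163993
pH = 14 - pOH = 14 - 0.163993
pH = 13.836007, rounded to 4 dp:

13.8360


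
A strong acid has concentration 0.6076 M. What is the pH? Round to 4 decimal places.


A strong acid dissociates completely, so [H+] equals the given concentration.
pH = -log10([H+]) = -log10(0.6076)
pH = 0.21638223, rounded to 4 dp:

0.2164


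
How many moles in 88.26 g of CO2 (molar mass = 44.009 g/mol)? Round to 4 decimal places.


n = mass / M
n = 88.26 / 44.009
n = 2.00549888 mol, rounded to 4 dp:

2.0055 mol


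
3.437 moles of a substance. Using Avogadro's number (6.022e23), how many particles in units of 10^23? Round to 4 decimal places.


N = n * NA, then divide by 1e23 for the requested units.
N / 1e23 = n * 6.022
N / 1e23 = 3.437 * 6.022
N / 1e23 = 20.697614, rounded to 4 dp:

20.6976


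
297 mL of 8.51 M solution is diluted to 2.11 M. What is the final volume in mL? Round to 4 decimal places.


Dilution: M1*V1 = M2*V2, solve for V2.
V2 = M1*V1 / M2
V2 = 8.51 * 297 / 2.11
V2 = 2527.47 / 2.11
V2 = 1197.85308057 mL, rounded to 4 dp:

1197.8531 mL


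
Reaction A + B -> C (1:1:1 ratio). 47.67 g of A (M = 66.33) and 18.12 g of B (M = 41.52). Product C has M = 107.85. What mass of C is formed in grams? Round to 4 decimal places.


Find moles of each reactant; the smaller value is the limiting reagent in a 1:1:1 reaction, so moles_C equals moles of the limiter.
n_A = mass_A / M_A = 47.67 / 66.33 = 0.718679 mol
n_B = mass_B / M_B = 18.12 / 41.52 = 0.436416 mol
Limiting reagent: B (smaller), n_limiting = 0.436416 mol
mass_C = n_limiting * M_C = 0.436416 * 107.85
mass_C = 47.0674656 g, rounded to 4 dp:

47.0675 g


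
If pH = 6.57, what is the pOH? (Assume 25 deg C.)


At 25 deg C, pH + pOH = 14.
pOH = 14 - pH = 14 - 6.57
pOH = 7.43:

7.43


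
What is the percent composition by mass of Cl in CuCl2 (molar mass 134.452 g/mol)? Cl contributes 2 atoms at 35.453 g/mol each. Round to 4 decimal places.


pct = 100 * (n_elem * M_elem) / M_total
mass_contribution = 2 * 35.453 = 70.906 g/mol
pct = 100 * 70.906 / 134.452
pct = 52.73703627 %, rounded to 4 dp:

52.7370 %


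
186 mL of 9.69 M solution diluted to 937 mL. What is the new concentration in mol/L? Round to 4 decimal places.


Dilution: M1*V1 = M2*V2, solve for M2.
M2 = M1*V1 / V2
M2 = 9.69 * 186 / 937
M2 = 1802.34 / 937
M2 = 1.92352188 mol/L, rounded to 4 dp:

1.9235 mol/L


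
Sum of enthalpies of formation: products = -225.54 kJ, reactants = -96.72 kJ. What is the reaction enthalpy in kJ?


dH_rxn = sum(dH_f products) - sum(dH_f reactants)
dH_rxn = -225.54 - (-96.72)
dH_rxn = -128.82 kJ:

-128.82 kJ


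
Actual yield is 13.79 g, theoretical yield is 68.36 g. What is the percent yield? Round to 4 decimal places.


% yield = 100 * actual / theoretical
% yield = 100 * 13.79 / 68.36
% yield = 20.17261556 %, rounded to 4 dp:

20.1726 %


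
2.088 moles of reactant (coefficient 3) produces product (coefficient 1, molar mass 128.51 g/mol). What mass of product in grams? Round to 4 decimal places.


Use the coefficient ratio to convert reactant moles to product moles, then multiply by the product's molar mass.
moles_P = moles_R * (coeff_P / coeff_R) = 2.088 * (1/3) = 0.696
mass_P = moles_P * M_P = 0.696 * 128.51
mass_P = 89.44296 g, rounded to 4 dp:

89.4430 g


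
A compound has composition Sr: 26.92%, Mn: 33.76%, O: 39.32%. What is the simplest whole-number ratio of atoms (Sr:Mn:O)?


Assume 100 g of compound, divide each mass% by atomic mass to get moles, then normalize by the smallest to get a raw atom ratio.
Moles per 100 g: Sr: 26.92/87.62 = 0.3072, Mn: 33.76/54.938 = 0.6145, O: 39.32/15.999 = 2.4577
Raw ratio (divide by min = 0.3072): Sr: 1.0, Mn: 2.0, O: 7.999
Multiply by 1 to clear fractions: Sr: 1.0 ~= 1, Mn: 2.0 ~= 2, O: 7.999 ~= 8
Reduce by GCD to get the simplest whole-number ratio:

1:2:8


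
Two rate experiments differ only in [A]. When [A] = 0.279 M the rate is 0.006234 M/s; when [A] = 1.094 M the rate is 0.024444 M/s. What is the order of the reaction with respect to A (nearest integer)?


Rate is proportional to [A]^n, so rate2/rate1 = ([A]2/[A]1)^n. Take logs to solve for n.
rate2/rate1 = 0.024444 / 0.006234 = 3.9211
[A]2/[A]1 = 1.094 / 0.279 = 3.9211
n = ln(3.9211) / ln(3.9211) = 1.0
Nearest integer order:

1


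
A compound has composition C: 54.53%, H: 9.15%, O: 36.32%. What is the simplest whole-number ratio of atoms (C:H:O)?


Assume 100 g of compound, divide each mass% by atomic mass to get moles, then normalize by the smallest to get a raw atom ratio.
Moles per 100 g: C: 54.53/12.011 = 4.54, H: 9.15/1.008 = 9.0774, O: 36.32/15.999 = 2.2701
Raw ratio (divide by min = 2.2701): C: 2.0, H: 3.999, O: 1.0
Multiply by 1 to clear fractions: C: 2.0 ~= 2, H: 3.999 ~= 4, O: 1.0 ~= 1
Reduce by GCD to get the simplest whole-number ratio:

2:4:1


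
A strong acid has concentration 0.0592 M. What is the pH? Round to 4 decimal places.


A strong acid dissociates completely, so [H+] equals the given concentration.
pH = -log10([H+]) = -log10(0.0592)
pH = 1.22767829, rounded to 4 dp:

1.2277


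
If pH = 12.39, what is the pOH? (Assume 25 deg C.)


At 25 deg C, pH + pOH = 14.
pOH = 14 - pH = 14 - 12.39
pOH = 1.61:

1.61


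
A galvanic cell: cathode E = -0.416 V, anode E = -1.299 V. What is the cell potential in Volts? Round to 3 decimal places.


Standard cell potential: E_cell = E_cathode - E_anode.
E_cell = -0.416 - (-1.299)
E_cell = 0.883 V, rounded to 3 dp:

0.883 V


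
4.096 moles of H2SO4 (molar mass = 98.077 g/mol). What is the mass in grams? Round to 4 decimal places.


mass = n * M
mass = 4.096 * 98.077
mass = 401.723392 g, rounded to 4 dp:

401.7234 g


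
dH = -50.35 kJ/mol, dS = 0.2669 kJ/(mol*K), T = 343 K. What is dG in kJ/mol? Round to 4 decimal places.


Gibbs: dG = dH - T*dS (consistent units, dS already in kJ/(mol*K)).
T*dS = 343 * 0.2669 = 91.5467
dG = -50.35 - (91.5467)
dG = -141.8967 kJ/mol, rounded to 4 dp:

-141.8967 kJ/mol


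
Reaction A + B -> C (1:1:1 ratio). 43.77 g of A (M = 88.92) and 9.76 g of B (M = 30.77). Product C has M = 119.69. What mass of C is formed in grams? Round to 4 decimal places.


Find moles of each reactant; the smaller value is the limiting reagent in a 1:1:1 reaction, so moles_C equals moles of the limiter.
n_A = mass_A / M_A = 43.77 / 88.92 = 0.49224 mol
n_B = mass_B / M_B = 9.76 / 30.77 = 0.317192 mol
Limiting reagent: B (smaller), n_limiting = 0.317192 mol
mass_C = n_limiting * M_C = 0.317192 * 119.69
mass_C = 37.96471048 g, rounded to 4 dp:

37.9647 g


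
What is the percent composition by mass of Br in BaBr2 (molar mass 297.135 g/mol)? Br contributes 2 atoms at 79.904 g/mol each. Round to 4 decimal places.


pct = 100 * (n_elem * M_elem) / M_total
mass_contribution = 2 * 79.904 = 159.808 g/mol
pct = 100 * 159.808 / 297.135
pct = 53.78296061 %, rounded to 4 dp:

53.7830 %


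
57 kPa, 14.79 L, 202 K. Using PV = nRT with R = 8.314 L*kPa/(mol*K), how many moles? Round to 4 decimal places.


PV = nRT, solve for n = PV / (RT).
PV = 57 * 14.79 = 843.03
RT = 8.314 * 202 = 1679.428
n = 843.03 / 1679.428
n = 0.50197448 mol, rounded to 4 dp:

0.5020 mol


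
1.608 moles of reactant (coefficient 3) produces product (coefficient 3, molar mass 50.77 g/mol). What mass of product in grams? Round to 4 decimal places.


Use the coefficient ratio to convert reactant moles to product moles, then multiply by the product's molar mass.
moles_P = moles_R * (coeff_P / coeff_R) = 1.608 * (3/3) = 1.608
mass_P = moles_P * M_P = 1.608 * 50.77
mass_P = 81.63816 g, rounded to 4 dp:

81.6382 g


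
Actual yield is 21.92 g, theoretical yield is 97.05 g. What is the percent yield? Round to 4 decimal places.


% yield = 100 * actual / theoretical
% yield = 100 * 21.92 / 97.05
% yield = 22.58629572 %, rounded to 4 dp:

22.5863 %


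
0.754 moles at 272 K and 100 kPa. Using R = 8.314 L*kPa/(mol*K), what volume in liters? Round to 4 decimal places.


PV = nRT, solve for V = nRT / P.
nRT = 0.754 * 8.314 * 272 = 1705.1016
V = 1705.1016 / 100
V = 17.051016 L, rounded to 4 dp:

17.0510 L


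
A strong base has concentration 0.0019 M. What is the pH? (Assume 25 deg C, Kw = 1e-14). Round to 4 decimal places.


A strong base dissociates completely, so [OH-] equals the given concentration.
pOH = -log10([OH-]) = -log10(0.0019) = 2.721246
pH = 14 - pOH = 14 - 2.721246
pH = 11.278754, rounded to 4 dp:

11.2788


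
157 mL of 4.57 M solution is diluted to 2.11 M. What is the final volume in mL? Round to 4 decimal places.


Dilution: M1*V1 = M2*V2, solve for V2.
V2 = M1*V1 / M2
V2 = 4.57 * 157 / 2.11
V2 = 717.49 / 2.11
V2 = 340.04265403 mL, rounded to 4 dp:

340.0427 mL


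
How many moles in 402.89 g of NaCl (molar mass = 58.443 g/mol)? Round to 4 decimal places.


n = mass / M
n = 402.89 / 58.443
n = 6.89372551 mol, rounded to 4 dp:

6.8937 mol


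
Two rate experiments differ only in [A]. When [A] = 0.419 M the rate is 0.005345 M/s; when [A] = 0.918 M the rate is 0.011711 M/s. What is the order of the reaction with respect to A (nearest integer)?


Rate is proportional to [A]^n, so rate2/rate1 = ([A]2/[A]1)^n. Take logs to solve for n.
rate2/rate1 = 0.011711 / 0.005345 = 2.191
[A]2/[A]1 = 0.918 / 0.419 = 2.1909
n = ln(2.191) / ln(2.1909) = 1.0
Nearest integer order:

1


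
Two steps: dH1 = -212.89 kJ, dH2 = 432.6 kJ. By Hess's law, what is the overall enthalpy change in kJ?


Hess's law: enthalpy is a state function, so add the step enthalpies.
dH_total = dH1 + dH2 = -212.89 + (432.6)
dH_total = 219.71 kJ:

219.71 kJ


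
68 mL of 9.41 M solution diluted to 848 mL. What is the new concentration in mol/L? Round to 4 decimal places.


Dilution: M1*V1 = M2*V2, solve for M2.
M2 = M1*V1 / V2
M2 = 9.41 * 68 / 848
M2 = 639.88 / 848
M2 = 0.75457547 mol/L, rounded to 4 dp:

0.7546 mol/L


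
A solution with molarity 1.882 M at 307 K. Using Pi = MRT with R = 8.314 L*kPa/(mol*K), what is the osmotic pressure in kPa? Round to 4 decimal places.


Osmotic pressure (van't Hoff): Pi = M*R*T.
RT = 8.314 * 307 = 2552.398
Pi = 1.882 * 2552.398
Pi = 4803.613036 kPa, rounded to 4 dp:

4803.6130 kPa


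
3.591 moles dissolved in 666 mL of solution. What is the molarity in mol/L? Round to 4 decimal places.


Convert volume to liters: V_L = V_mL / 1000.
V_L = 666 / 1000 = 0.666 L
M = n / V_L = 3.591 / 0.666
M = 5.39189189 mol/L, rounded to 4 dp:

5.3919 mol/L


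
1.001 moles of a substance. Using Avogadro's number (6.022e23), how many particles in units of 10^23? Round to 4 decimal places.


N = n * NA, then divide by 1e23 for the requested units.
N / 1e23 = n * 6.022
N / 1e23 = 1.001 * 6.022
N / 1e23 = 6.028022, rounded to 4 dp:

6.0280


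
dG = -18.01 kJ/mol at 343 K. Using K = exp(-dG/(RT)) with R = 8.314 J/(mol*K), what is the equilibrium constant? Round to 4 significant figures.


dG is in kJ/mol; multiply by 1000 to match R in J/(mol*K).
RT = 8.314 * 343 = 2851.702 J/mol
exponent = -dG*1000 / (RT) = -(-18.01*1000) / 2851.702 = 6.31552666
K = exp(6.31552666)
K = 553.09328, rounded to 4 significant figures:

553.1


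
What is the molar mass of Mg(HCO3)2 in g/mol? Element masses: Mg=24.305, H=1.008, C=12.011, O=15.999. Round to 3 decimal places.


M = sum(count * atomic_mass) over atoms.
M = 1*24.305 + 2*1.008 + 2*12.011 + 6*15.999
M = 24.305 + 2.016 + 24.022 + 95.994
M = 146.337 g/mol, rounded to 3 dp:

146.337 g/mol
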